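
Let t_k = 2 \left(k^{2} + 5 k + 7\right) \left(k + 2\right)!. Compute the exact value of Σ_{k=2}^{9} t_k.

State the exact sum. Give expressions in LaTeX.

r(k) = (k + 3)*(5*k + (k + 1)**2 + 12)/(k**2 + 5*k + 7) after simplifying.
Normal form (A,B,C) = (k + 3, 1, k**2 + 5*k + 7).
Set up (k + 3)·f(k+1) − (1)·f(k) − (k**2 + 5*k + 7) = 0.
Bound: deg f ≤ 1.
A polynomial solution: f(k) = k + 2.
R(k) = B(k−1)·f(k)/C(k) = (k + 2)/(k**2 + 5*k + 7); s_k = R·t_k = 2*(k + 2)*factorial(k + 2).
s_(k+1) − s_k = 2*(k**2 + 5*k + 7)*factorial(k + 2) = t_k.
Σ_(k=2)^(9) t_k = s_(10) − s_(2) = 11496038400 − (192) = 11496038208.

Σ = 11496038208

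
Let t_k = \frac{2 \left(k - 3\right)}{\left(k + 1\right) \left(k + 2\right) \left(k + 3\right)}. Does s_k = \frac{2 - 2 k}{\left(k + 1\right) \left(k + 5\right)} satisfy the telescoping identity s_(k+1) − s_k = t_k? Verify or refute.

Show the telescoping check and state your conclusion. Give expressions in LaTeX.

s_(k+1) = -2*k/((k + 2)*(k + 6))
s_(k+1) − s_k = 2*(k**2 - k - 12)/(k**4 + 14*k**3 + 65*k**2 + 112*k + 60)
(s_(k+1) − s_k) − t_k = 12*(-k**2 - 2*k + 9)/(k**5 + 17*k**4 + 107*k**3 + 307*k**2 + 396*k + 180)

Invalid: residual \frac{12 \left(- k^{2} - 2 k + 9\right)}{k^{5} + 17 k^{4} + 107 k^{3} + 307 k^{2} + 396 k + 180} ≠ 0.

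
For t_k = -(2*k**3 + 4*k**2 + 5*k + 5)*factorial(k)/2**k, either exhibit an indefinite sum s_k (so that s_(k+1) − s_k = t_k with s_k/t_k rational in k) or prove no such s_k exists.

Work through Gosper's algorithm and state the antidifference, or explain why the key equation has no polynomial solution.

Ratio r(k) = (2*k**4 + 12*k**3 + 29*k**2 + 35*k + 16)/(2*(2*k**3 + 4*k**2 + 5*k + 5)).
Gosper form: A/B · C(k+1)/C(k) with A=k/2 + 1/2, B=1, C=k**3 + 2*k**2 + 5*k/2 + 5/2.
Solve (k/2 + 1/2)·f(k+1) − (1)·f(k) = k**3 + 2*k**2 + 5*k/2 + 5/2.
deg f ≤ 2 (via 1,0,3).
Solve for f: f(k) = 2*k**2 + 2*k - 1 (degree 2 ≤ 2).
So s_k = (B(k−1)f/C)·t_k = (2*(2*k**2 + 2*k - 1)/(2*k**3 + 4*k**2 + 5*k + 5))·t_k = -2**(1 - k)*(2*k**2 + 2*k - 1)*factorial(k).
s_(k+1) − s_k = -(2*k**3 + 4*k**2 + 5*k + 5)*factorial(k)/2**k = t_k.

s_k = -2**(1 - k)*(2*k**2 + 2*k - 1)*factorial(k)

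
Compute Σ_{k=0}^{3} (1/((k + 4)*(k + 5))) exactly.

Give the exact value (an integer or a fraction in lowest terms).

Step 1: r(k) = (k + 4)/(k + 6).
Gosper form: A/B · C(k+1)/C(k) with A=k + 4, B=k + 6, C=1.
Set up (k + 4)·f(k+1) − (k + 5)·f(k) − (1) = 0.
d = 1 from the (1,1,0) case.
Solve for f: f(k) = k/4 (degree 1 ≤ 1).
So s_k = (B(k−1)f/C)·t_k = (k*(k + 5)/4)·t_k = k/(4*(k + 4)).
Δs = 1/(k**2 + 9*k + 20), as required.
Telescoping: Σ = s_(4) − s_(0) = 1/8 − (0) = 1/8.

Σ = 1/8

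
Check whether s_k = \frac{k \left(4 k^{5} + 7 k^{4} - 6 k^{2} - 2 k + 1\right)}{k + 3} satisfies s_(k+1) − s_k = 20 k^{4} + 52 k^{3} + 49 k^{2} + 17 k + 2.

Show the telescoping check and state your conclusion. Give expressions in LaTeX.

Invalid: residual \frac{2 \left(- 16 k^{5} - 109 k^{4} - 208 k^{3} - 167 k^{2} - 52 k - 6\right)}{k^{2} + 7 k + 12} ≠ 0.

s_(k+1) = -(k + 1)*(2*k - 4*(k + 1)**5 - 7*(k + 1)**4 + 6*(k + 1)**2 + 1)/(k + 4)
s_(k+1) − s_k = (20*k**6 + 160*k**5 + 435*k**4 + 568*k**3 + 375*k**2 + 114*k + 12)/(k**2 + 7*k + 12)
(s_(k+1) − s_k) − t_k = 2*(-16*k**5 - 109*k**4 - 208*k**3 - 167*k**2 - 52*k - 6)/(k**2 + 7*k + 12)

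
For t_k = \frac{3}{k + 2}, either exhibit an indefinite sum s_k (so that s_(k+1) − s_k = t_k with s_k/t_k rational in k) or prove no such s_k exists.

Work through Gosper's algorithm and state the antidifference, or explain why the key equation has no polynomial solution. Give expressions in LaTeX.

Step 1: r(k) = (k + 2)/(k + 3).
Gosper form: A/B · C(k+1)/C(k) with A=k + 2, B=k + 3, C=1.
f must satisfy (k + 2)·f(k+1) − (k + 2)·f(k) = 1.
d = 0 from the (1,1,0) case.
Write f(k) = c0. Then LHS − RHS = -1, requiring -1 = 0: contradictory. No certificate.

none (Gosper's algorithm certifies no s_k)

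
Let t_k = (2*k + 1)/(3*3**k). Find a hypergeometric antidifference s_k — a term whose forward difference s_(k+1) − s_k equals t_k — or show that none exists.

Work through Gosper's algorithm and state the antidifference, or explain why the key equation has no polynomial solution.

t_(k+1)/t_k = (2*k + 3)/(3*(2*k + 1)).
Normal form (A,B,C) = (1/3, 1, k + 1/2).
Solve (1/3)·f(k+1) − (1)·f(k) = k + 1/2.
deg f ≤ 1 (via 0,0,1).
Coefficient equations give f(k) = -3*(k + 1)/2.
R(k) = B(k−1)·f(k)/C(k) = -3*(k + 1)/(2*k + 1); s_k = R·t_k = (-k - 1)/3**k.
Check: Δs_k = (2*k + 1)/(3*3**k). ✓

s_k = (-k - 1)/3**k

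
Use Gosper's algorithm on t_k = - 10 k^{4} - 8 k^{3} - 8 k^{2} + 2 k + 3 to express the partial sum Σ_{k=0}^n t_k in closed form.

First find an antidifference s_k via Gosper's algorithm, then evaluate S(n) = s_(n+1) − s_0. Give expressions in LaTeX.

The ratio is (10*k**4 + 48*k**3 + 92*k**2 + 78*k + 21)/(10*k**4 + 8*k**3 + 8*k**2 - 2*k - 3).
Normal form (A,B,C) = (1, 1, k**4 + 4*k**3/5 + 4*k**2/5 - k/5 - 3/10).
Need (1)·f(k+1) − (1)·f(k) = k**4 + 4*k**3/5 + 4*k**2/5 - k/5 - 3/10.
From deg A=0, deg B=0, deg C=4: d=5.
Solving with deg f ≤ 5: f(k) = k*(2*k**4 - 3*k**3 + 2*k**2 - 3*k - 1)/10.
Certificate R = B(k−1)f/C = k*(2*k**4 - 3*k**3 + 2*k**2 - 3*k - 1)/(10*k**4 + 8*k**3 + 8*k**2 - 2*k - 3) gives s_k = k*(-2*k**4 + 3*k**3 - 2*k**2 + 3*k + 1).
Δs = -10*k**4 - 8*k**3 - 8*k**2 + 2*k + 3, as required.
Telescope: S(n) = s_(n+1) − s_(0) = -2*n**5 - 7*n**4 - 10*n**3 - 5*n**2 + 3*n + 3 − (0) = -2*n**5 - 7*n**4 - 10*n**3 - 5*n**2 + 3*n + 3.

S(n) = - 2 n^{5} - 7 n^{4} - 10 n^{3} - 5 n^{2} + 3 n + 3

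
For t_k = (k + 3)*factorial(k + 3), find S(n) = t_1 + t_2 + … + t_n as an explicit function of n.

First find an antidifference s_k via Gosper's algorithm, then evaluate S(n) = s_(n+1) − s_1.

S(n) = factorial(n + 4) - 24

Step 1: r(k) = (k + 4)**2/(k + 3).
Gosper form: A/B · C(k+1)/C(k) with A=k + 4, B=1, C=k + 3.
f must satisfy (k + 4)·f(k+1) − (1)·f(k) = k + 3.
deg f ≤ 0 (via 1,0,1).
Coefficient equations give f(k) = 1.
Then R = B(k−1)f/C = 1/(k + 3), so s_k = R(k)·t_k = factorial(k + 3).
Δs = (k + 3)*factorial(k + 3), as required.
Telescope: S(n) = s_(n+1) − s_(1) = factorial(n + 4) − (24) = factorial(n + 4) - 24.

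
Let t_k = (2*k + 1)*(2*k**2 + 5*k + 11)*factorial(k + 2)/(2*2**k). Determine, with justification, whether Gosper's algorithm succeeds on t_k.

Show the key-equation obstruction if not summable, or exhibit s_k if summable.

Compute t_(k+1)/t_k: get (4*k**4 + 36*k**3 + 135*k**2 + 243*k + 162)/(2*(4*k**3 + 12*k**2 + 27*k + 11)).
Gosper form: A/B · C(k+1)/C(k) with A=k/2 + 3/2, B=1, C=k**3 + 3*k**2 + 27*k/4 + 11/4.
Need (k/2 + 3/2)·f(k+1) − (1)·f(k) = k**3 + 3*k**2 + 27*k/4 + 11/4.
From deg A=1, deg B=0, deg C=3: d=2.
Solving with deg f ≤ 2: f(k) = (2*k - 1)*(2*k + 1)/2.
Then R = B(k−1)f/C = 2*(2*k - 1)/(2*k**2 + 5*k + 11), so s_k = R(k)·t_k = (2*k - 1)*(2*k + 1)*factorial(k + 2)/2**k.
Verify: (2*k + 1)*(2*k**2 + 5*k + 11)*factorial(k + 2)/(2*2**k) matches t_k.

Yes. s_k = (2*k - 1)*(2*k + 1)*factorial(k + 2)/2**k.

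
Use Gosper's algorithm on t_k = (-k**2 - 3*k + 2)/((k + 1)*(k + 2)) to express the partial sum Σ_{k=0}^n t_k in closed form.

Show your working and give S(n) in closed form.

S(n) = (-n**2 + n + 2)/(n + 2)

Ratio r(k) = (k + 1)*(3*k + (k + 1)**2 + 1)/((k + 3)*(k**2 + 3*k - 2)).
Gosper form: A/B · C(k+1)/C(k) with A=k + 1, B=k + 3, C=k**2 + 3*k - 2.
Key eq: (k + 1)·f(k+1) = (k + 2)·f(k) + (k**2 + 3*k - 2).
d = 2 from the (1,1,2) case.
Coefficient equations give f(k) = k*(k - 3).
Certificate R = B(k−1)f/C = k*(k - 3)*(k + 2)/(k**2 + 3*k - 2) gives s_k = k*(3 - k)/(k + 1).
Check: Δs_k = (-k**2 - 3*k + 2)/(k**2 + 3*k + 2). ✓
Telescope: S(n) = s_(n+1) − s_(0) = (-n**2 + n + 2)/(n + 2) − (0) = (-n**2 + n + 2)/(n + 2).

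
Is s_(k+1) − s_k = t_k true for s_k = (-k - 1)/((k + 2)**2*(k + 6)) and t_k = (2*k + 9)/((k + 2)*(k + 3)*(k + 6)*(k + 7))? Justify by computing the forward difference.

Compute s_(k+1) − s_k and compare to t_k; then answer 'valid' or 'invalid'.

s_(k+1) = (-k - 2)/((k + 3)**2*(k + 7))
s_(k+1) − s_k = ((k + 1)*(k + 3)**2*(k + 7) - (k + 2)**3*(k + 6))/((k + 2)**2*(k + 3)**2*(k + 6)*(k + 7))
(s_(k+1) − s_k) − t_k = (-3*k**2 - 23*k - 39)/(k**6 + 23*k**5 + 209*k**4 + 961*k**3 + 2370*k**2 + 2988*k + 1512)

Invalid: residual (-3*k**2 - 23*k - 39)/(k**6 + 23*k**5 + 209*k**4 + 961*k**3 + 2370*k**2 + 2988*k + 1512) ≠ 0.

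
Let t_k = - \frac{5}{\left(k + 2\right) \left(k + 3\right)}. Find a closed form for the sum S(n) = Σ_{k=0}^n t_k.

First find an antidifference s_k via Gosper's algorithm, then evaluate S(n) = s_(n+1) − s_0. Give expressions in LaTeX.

r(k) = (k + 2)/(k + 4) after simplifying.
Normal form (A,B,C) = (k + 2, k + 4, 1).
Set up (k + 2)·f(k+1) − (k + 3)·f(k) − (1) = 0.
d = 1 from the (1,1,0) case.
Match coefficients ⇒ f(k) = k/2.
So s_k = (B(k−1)f/C)·t_k = (k*(k + 3)/2)·t_k = -5*k/(2*k + 4).
Check: Δs_k = -5/(k**2 + 5*k + 6). ✓
Telescope: S(n) = s_(n+1) − s_(0) = 5*(-n - 1)/(2*(n + 3)) − (0) = 5*(-n - 1)/(2*(n + 3)).

S(n) = \frac{5 \left(- n - 1\right)}{2 \left(n + 3\right)}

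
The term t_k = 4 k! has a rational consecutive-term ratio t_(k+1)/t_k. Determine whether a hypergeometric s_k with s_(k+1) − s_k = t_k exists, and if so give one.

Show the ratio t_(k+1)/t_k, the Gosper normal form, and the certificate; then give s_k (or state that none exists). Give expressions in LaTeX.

not Gosper-summable; s_k does not exist

t_(k+1)/t_k = k + 1.
So A=k + 1 and B=1, with C=1.
Need (k + 1)·f(k+1) − (1)·f(k) = 1.
From deg A=1, deg B=0, deg C=0: d=-1.
Bound -1 < 0, so the key equation has no polynomial solution.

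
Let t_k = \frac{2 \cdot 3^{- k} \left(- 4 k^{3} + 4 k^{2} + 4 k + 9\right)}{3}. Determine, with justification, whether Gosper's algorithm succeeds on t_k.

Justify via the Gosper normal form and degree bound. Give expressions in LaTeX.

Yes. s_k = 2 \cdot 3^{- k} \left(2 k^{3} + k^{2} + 2 k - 2\right).

The ratio is (4*k**3 + 8*k**2 - 13)/(3*(4*k**3 - 4*k**2 - 4*k - 9)).
Gosper form: A/B · C(k+1)/C(k) with A=1/3, B=1, C=k**3 - k**2 - k - 9/4.
f must satisfy (1/3)·f(k+1) − (1)·f(k) = k**3 - k**2 - k - 9/4.
deg f ≤ 3 (via 0,0,3).
Coefficient equations give f(k) = -3*(2*k**3 + k**2 + 2*k - 2)/4.
So s_k = (B(k−1)f/C)·t_k = (-3*(2*k**3 + k**2 + 2*k - 2)/(4*k**3 - 4*k**2 - 4*k - 9))·t_k = 2*(2*k**3 + k**2 + 2*k - 2)/3**k.
Check: Δs_k = 2*(-4*k**3 + 4*k**2 + 4*k + 9)/(3*3**k). ✓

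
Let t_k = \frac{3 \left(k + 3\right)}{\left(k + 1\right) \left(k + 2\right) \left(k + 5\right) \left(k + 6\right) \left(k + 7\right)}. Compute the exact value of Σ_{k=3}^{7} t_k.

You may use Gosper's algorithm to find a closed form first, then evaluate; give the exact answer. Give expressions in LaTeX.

Σ = 25/8736

Ratio r(k) = (k + 1)*(k + 4)*(k + 5)/((k + 3)**2*(k + 8)).
Take A(k)=k + 1, B(k)=k + 8, C(k)=k**3 + 10*k**2 + 33*k + 36.
Key eq: (k + 1)·f(k+1) = (k + 7)·f(k) + (k**3 + 10*k**2 + 33*k + 36).
From deg A=1, deg B=1, deg C=3: d=6.
Solving with deg f ≤ 6: f(k) = k*(k + 2)*(k + 3)*(k + 4)*(k**2 + 12*k + 41)/90.
R(k) = B(k−1)·f(k)/C(k) = k*(k + 2)*(k + 7)*(k**2 + 12*k + 41)/(90*(k + 3)); s_k = R·t_k = k*(k**2 + 12*k + 41)/(30*(k**3 + 12*k**2 + 41*k + 30)).
Verify: 3*(k + 3)/(k**5 + 21*k**4 + 163*k**3 + 567*k**2 + 844*k + 420) matches t_k.
Evaluate s at k=8 and k=3: 134/4095 and 43/1440; difference 25/8736.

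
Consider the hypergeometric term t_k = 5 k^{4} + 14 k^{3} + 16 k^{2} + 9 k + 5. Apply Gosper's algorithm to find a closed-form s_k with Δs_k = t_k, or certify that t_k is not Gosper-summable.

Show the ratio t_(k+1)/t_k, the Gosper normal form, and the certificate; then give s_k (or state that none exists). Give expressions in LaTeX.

The ratio is (5*k**4 + 34*k**3 + 88*k**2 + 103*k + 49)/(5*k**4 + 14*k**3 + 16*k**2 + 9*k + 5).
Normal form (A,B,C) = (1, 1, k**4 + 14*k**3/5 + 16*k**2/5 + 9*k/5 + 1).
f must satisfy (1)·f(k+1) − (1)·f(k) = k**4 + 14*k**3/5 + 16*k**2/5 + 9*k/5 + 1.
From deg A=0, deg B=0, deg C=4: d=5.
Coefficient equations give f(k) = k*(k**4 + k**3 + 3)/5.
So s_k = (B(k−1)f/C)·t_k = (k*(k**4 + k**3 + 3)/(5*k**4 + 14*k**3 + 16*k**2 + 9*k + 5))·t_k = k*(k**4 + k**3 + 3).
Δs = 5*k**4 + 14*k**3 + 16*k**2 + 9*k + 5, as required.

s_k = k \left(k^{4} + k^{3} + 3\right)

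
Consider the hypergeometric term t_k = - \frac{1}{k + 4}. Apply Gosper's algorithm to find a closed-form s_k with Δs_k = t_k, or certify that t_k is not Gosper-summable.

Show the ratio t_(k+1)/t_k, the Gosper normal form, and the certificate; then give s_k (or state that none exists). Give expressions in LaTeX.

r(k) = (k + 4)/(k + 5) after simplifying.
So A=k + 4 and B=k + 5, with C=1.
Key eq: (k + 4)·f(k+1) = (k + 4)·f(k) + (1).
From deg A=1, deg B=1, deg C=0: d=0.
Write f(k) = c0. Then LHS − RHS = -1, requiring -1 = 0: contradictory. No certificate.

not Gosper-summable; s_k does not exist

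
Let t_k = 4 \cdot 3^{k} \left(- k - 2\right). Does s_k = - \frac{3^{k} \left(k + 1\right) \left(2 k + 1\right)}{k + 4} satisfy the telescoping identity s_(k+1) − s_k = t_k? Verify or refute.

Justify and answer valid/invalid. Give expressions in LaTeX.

s_(k+1) = -3**(k + 1)*(k + 2)*(2*k + 3)/(k + 5)
s_(k+1) − s_k = 3**k*(-4*k**3 - 32*k**2 - 86*k - 67)/(k**2 + 9*k + 20)
(s_(k+1) − s_k) − t_k = 3**(k + 1)*(4*k**2 + 22*k + 31)/(k**2 + 9*k + 20)

Invalid: residual \frac{3^{k + 1} \left(4 k^{2} + 22 k + 31\right)}{k^{2} + 9 k + 20} ≠ 0.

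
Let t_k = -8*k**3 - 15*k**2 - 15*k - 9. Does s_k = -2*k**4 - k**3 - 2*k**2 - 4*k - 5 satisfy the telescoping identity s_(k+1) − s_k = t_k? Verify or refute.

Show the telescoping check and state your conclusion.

Valid: the claim telescopes to t_k.

s_(k+1) = -2*k**4 - 9*k**3 - 17*k**2 - 19*k - 14
s_(k+1) − s_k = -8*k**3 - 15*k**2 - 15*k - 9
(s_(k+1) − s_k) − t_k = 0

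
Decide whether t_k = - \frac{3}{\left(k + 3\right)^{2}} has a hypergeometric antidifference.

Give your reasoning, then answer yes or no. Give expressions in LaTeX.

Ratio r(k) = (k + 3)**2/(k + 4)**2.
So A=k**2 + 6*k + 9 and B=k**2 + 8*k + 16, with C=1.
f must satisfy (k**2 + 6*k + 9)·f(k+1) − (k**2 + 6*k + 9)·f(k) = 1.
Bound: deg f ≤ 0.
f = c0 ⇒ A·f(k+1) − B(k−1)·f(k) − C = -1. The system {-1 = 0} is inconsistent; no antidifference.

No — the linear system for f has no solution.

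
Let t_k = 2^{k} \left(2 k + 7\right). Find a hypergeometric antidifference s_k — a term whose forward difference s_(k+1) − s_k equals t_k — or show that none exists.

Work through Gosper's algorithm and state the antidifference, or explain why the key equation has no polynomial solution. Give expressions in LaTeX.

s_k = 2^{k} \left(2 k + 3\right)

Step 1: r(k) = 2*(2*k + 9)/(2*k + 7).
Gosper form: A/B · C(k+1)/C(k) with A=2, B=1, C=k + 7/2.
f must satisfy (2)·f(k+1) − (1)·f(k) = k + 7/2.
Degrees (0,0,1) ⇒ d ≤ 1.
Solving with deg f ≤ 1: f(k) = (2*k + 3)/2.
So s_k = (B(k−1)f/C)·t_k = ((2*k + 3)/(2*k + 7))·t_k = 2**k*(2*k + 3).
Verify: 2**k*(2*k + 7) matches t_k.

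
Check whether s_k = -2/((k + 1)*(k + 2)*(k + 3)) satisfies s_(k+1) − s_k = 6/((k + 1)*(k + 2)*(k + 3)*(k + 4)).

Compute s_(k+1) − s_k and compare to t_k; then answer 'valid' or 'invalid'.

Valid: the claim telescopes to t_k.

s_(k+1) = -2/((k + 2)*(k + 3)*(k + 4))
s_(k+1) − s_k = 6/((k + 1)*(k + 2)*(k + 3)*(k + 4))
(s_(k+1) − s_k) − t_k = 0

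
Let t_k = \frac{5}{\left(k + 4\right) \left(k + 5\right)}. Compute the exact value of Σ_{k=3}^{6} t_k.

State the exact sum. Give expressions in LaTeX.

Σ = 20/77

Ratio r(k) = (k + 4)/(k + 6).
Take A(k)=k + 4, B(k)=k + 6, C(k)=1.
Solve (k + 4)·f(k+1) − (k + 5)·f(k) = 1.
d = 1 from the (1,1,0) case.
Match coefficients ⇒ f(k) = k/4.
So s_k = (B(k−1)f/C)·t_k = (k*(k + 5)/4)·t_k = 5*k/(4*(k + 4)).
Δs = 5/(k**2 + 9*k + 20), as required.
Σ_(k=3)^(6) t_k = s_(7) − s_(3) = 35/44 − (15/28) = 20/77.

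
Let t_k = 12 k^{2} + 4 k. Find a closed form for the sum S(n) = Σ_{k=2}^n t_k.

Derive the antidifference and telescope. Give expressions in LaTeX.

S(n) = 4 n^{3} + 8 n^{2} + 4 n - 16

Compute t_(k+1)/t_k: get (k + 3*(k + 1)**2 + 1)/(k*(3*k + 1)).
A = 1, B = 1, C = k**2 + k/3.
Solve (1)·f(k+1) − (1)·f(k) = k**2 + k/3.
d = 3 from the (0,0,2) case.
Match coefficients ⇒ f(k) = k**2*(k - 1)/3.
Certificate R = B(k−1)f/C = k*(k - 1)/(3*k + 1) gives s_k = 4*k**2*(k - 1).
s_(k+1) − s_k = 4*k*(3*k + 1) = t_k.
Evaluate: s_(n+1) = 4*n*(n**2 + 2*n + 1); subtract s_(2) = 16 ⇒ S(n) = 4*n**3 + 8*n**2 + 4*n - 16.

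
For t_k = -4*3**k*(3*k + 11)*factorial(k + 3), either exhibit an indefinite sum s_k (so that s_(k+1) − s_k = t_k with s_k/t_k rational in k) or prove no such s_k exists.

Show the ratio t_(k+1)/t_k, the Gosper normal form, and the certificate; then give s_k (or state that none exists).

s_k = -4*3**k*factorial(k + 3)

Ratio r(k) = 3*(k + 4)*(3*k + 14)/(3*k + 11).
Normal form (A,B,C) = (3*k + 12, 1, k + 11/3).
Set up (3*k + 12)·f(k+1) − (1)·f(k) − (k + 11/3) = 0.
deg f ≤ 0 (via 1,0,1).
Coefficient equations give f(k) = 1/3.
So s_k = (B(k−1)f/C)·t_k = (1/(3*k + 11))·t_k = -4*3**k*factorial(k + 3).
Δs = -4*3**k*(3*k + 11)*factorial(k + 3), as required.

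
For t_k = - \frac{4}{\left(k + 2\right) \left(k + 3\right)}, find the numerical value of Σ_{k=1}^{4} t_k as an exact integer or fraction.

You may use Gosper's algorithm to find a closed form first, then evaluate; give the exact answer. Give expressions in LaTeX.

Compute t_(k+1)/t_k: get (k + 2)/(k + 4).
Gosper form: A/B · C(k+1)/C(k) with A=k + 2, B=k + 4, C=1.
Solve (k + 2)·f(k+1) − (k + 3)·f(k) = 1.
Degrees (1,1,0) ⇒ d ≤ 1.
Coefficient equations give f(k) = k/2.
R(k) = B(k−1)·f(k)/C(k) = k*(k + 3)/2; s_k = R·t_k = -2*k/(k + 2).
Check: Δs_k = -4/(k**2 + 5*k + 6). ✓
Evaluate s at k=5 and k=1: -10/7 and -2/3; difference -16/21.

Σ = -16/21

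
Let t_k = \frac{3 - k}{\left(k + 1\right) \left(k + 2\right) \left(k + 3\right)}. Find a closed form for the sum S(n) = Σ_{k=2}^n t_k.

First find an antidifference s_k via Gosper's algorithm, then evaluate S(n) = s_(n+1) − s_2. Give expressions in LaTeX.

S(n) = \frac{- n^{2} + 7 n - 6}{12 \left(n^{2} + 5 n + 6\right)}

t_(k+1)/t_k = (k - 2)*(k + 1)/((k - 3)*(k + 4)).
Normal form (A,B,C) = (k + 1, k + 4, k - 3).
Set up (k + 1)·f(k+1) − (k + 3)·f(k) − (k - 3) = 0.
deg f ≤ 2 (via 1,1,1).
Coefficient equations give f(k) = -k*(k + 5)/2.
Certificate R = B(k−1)f/C = -k*(k + 3)*(k + 5)/(2*(k - 3)) gives s_k = k*(k + 5)/(2*(k + 1)*(k + 2)).
Verify: (3 - k)/(k**3 + 6*k**2 + 11*k + 6) matches t_k.
s_(n+1) = (n**2 + 7*n + 6)/(2*(n**2 + 5*n + 6)) and s_(2) = 7/12, so S(n) = (-n**2 + 7*n - 6)/(12*(n**2 + 5*n + 6)).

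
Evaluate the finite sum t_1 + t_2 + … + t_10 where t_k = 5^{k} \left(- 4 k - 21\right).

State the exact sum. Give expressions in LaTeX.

Σ = -732421850

t_(k+1)/t_k = 5*(4*k + 25)/(4*k + 21).
Take A(k)=5, B(k)=1, C(k)=k + 21/4.
f must satisfy (5)·f(k+1) − (1)·f(k) = k + 21/4.
From deg A=0, deg B=0, deg C=1: d=1.
Match coefficients ⇒ f(k) = (k + 4)/4.
Certificate R = B(k−1)f/C = (k + 4)/(4*k + 21) gives s_k = 5**k*(-k - 4).
s_(k+1) − s_k = 5**k*(-4*k - 21) = t_k.
Telescoping: Σ = s_(11) − s_(1) = -732421875 − (-25) = -732421850.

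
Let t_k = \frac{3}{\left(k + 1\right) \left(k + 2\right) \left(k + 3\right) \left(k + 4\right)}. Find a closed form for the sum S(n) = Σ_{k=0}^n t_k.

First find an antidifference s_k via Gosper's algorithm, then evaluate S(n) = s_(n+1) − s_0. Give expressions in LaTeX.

Compute t_(k+1)/t_k: get (k + 1)/(k + 5).
Gosper form: A/B · C(k+1)/C(k) with A=k + 1, B=k + 5, C=1.
Key eq: (k + 1)·f(k+1) = (k + 4)·f(k) + (1).
Bound: deg f ≤ 3.
Match coefficients ⇒ f(k) = k*(k**2 + 6*k + 11)/18.
Then R = B(k−1)f/C = k*(k + 4)*(k**2 + 6*k + 11)/18, so s_k = R(k)·t_k = k*(k**2 + 6*k + 11)/(6*(k + 1)*(k + 2)*(k + 3)).
Δs = 3/(k**4 + 10*k**3 + 35*k**2 + 50*k + 24), as required.
Evaluate: s_(n+1) = (n**3 + 9*n**2 + 26*n + 18)/(6*(n**3 + 9*n**2 + 26*n + 24)); subtract s_(0) = 0 ⇒ S(n) = (n**3 + 9*n**2 + 26*n + 18)/(6*(n**3 + 9*n**2 + 26*n + 24)).

S(n) = \frac{n^{3} + 9 n^{2} + 26 n + 18}{6 \left(n^{3} + 9 n^{2} + 26 n + 24\right)}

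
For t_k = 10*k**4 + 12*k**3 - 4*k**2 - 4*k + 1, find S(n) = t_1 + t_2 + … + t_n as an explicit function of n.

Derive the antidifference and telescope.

S(n) = n*(2*n**4 + 8*n**3 + 8*n**2 - n - 2)

Ratio r(k) = (10*k**4 + 52*k**3 + 92*k**2 + 64*k + 15)/(10*k**4 + 12*k**3 - 4*k**2 - 4*k + 1).
Factor: A=1; B=1; C=k**4 + 6*k**3/5 - 2*k**2/5 - 2*k/5 + 1/10.
Need (1)·f(k+1) − (1)·f(k) = k**4 + 6*k**3/5 - 2*k**2/5 - 2*k/5 + 1/10.
Degrees (0,0,4) ⇒ d ≤ 5.
Coefficient equations give f(k) = k*(2*k**4 - 2*k**3 - 4*k**2 + 3*k + 2)/10.
Get s_k = R·t_k = k*(2*k**4 - 2*k**3 - 4*k**2 + 3*k + 2) with R(k) = B(k−1)f(k)/C(k) = k*(2*k**4 - 2*k**3 - 4*k**2 + 3*k + 2)/(10*k**4 + 12*k**3 - 4*k**2 - 4*k + 1).
s_(k+1) − s_k = 10*k**4 + 12*k**3 - 4*k**2 - 4*k + 1 = t_k.
Telescope: S(n) = s_(n+1) − s_(1) = 2*n**5 + 8*n**4 + 8*n**3 - n**2 - 2*n + 1 − (1) = n*(2*n**4 + 8*n**3 + 8*n**2 - n - 2).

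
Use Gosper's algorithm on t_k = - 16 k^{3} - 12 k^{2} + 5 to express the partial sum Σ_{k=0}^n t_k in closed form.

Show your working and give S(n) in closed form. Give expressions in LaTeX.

S(n) = - 4 n^{4} - 12 n^{3} - 10 n^{2} + 3 n + 5

Step 1: r(k) = (16*(k + 1)**3 + 12*(k + 1)**2 - 5)/(16*k**3 + 12*k**2 - 5).
Gosper form: A/B · C(k+1)/C(k) with A=1, B=1, C=k**3 + 3*k**2/4 - 5/16.
Solve (1)·f(k+1) − (1)·f(k) = k**3 + 3*k**2/4 - 5/16.
Bound: deg f ≤ 4.
Coefficient equations give f(k) = k*(4*k**3 - 4*k**2 - 2*k - 3)/16.
So s_k = (B(k−1)f/C)·t_k = (k*(4*k**3 - 4*k**2 - 2*k - 3)/((2*k - 1)*(8*k**2 + 10*k + 5)))·t_k = k*(-4*k**3 + 4*k**2 + 2*k + 3).
Check: Δs_k = -16*k**3 - 12*k**2 + 5. ✓
Telescope: S(n) = s_(n+1) − s_(0) = -4*n**4 - 12*n**3 - 10*n**2 + 3*n + 5 − (0) = -4*n**4 - 12*n**3 - 10*n**2 + 3*n + 5.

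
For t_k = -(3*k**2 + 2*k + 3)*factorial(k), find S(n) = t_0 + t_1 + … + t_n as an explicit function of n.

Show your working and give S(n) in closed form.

Step 1: r(k) = (k + 1)*(2*k + 3*(k + 1)**2 + 5)/(3*k**2 + 2*k + 3).
Gosper form: A/B · C(k+1)/C(k) with A=k + 1, B=1, C=k**2 + 2*k/3 + 1.
Solve (k + 1)·f(k+1) − (1)·f(k) = k**2 + 2*k/3 + 1.
From deg A=1, deg B=0, deg C=2: d=1.
Coefficient equations give f(k) = (3*k - 1)/3.
Certificate R = B(k−1)f/C = (3*k - 1)/(3*k**2 + 2*k + 3) gives s_k = -(3*k - 1)*factorial(k).
Check: Δs_k = -(3*k**2 + 2*k + 3)*factorial(k). ✓
Evaluate: s_(n+1) = -(3*n + 2)*factorial(n + 1); subtract s_(0) = 1 ⇒ S(n) = -3*n**2*factorial(n) - 5*n*factorial(n) - 2*factorial(n) - 1.

S(n) = -3*n**2*factorial(n) - 5*n*factorial(n) - 2*factorial(n) - 1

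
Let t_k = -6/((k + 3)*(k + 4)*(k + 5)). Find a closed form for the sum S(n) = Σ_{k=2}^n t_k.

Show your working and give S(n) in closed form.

Compute t_(k+1)/t_k: get (k + 3)/(k + 6).
Gosper form: A/B · C(k+1)/C(k) with A=k + 3, B=k + 6, C=1.
Solve (k + 3)·f(k+1) − (k + 5)·f(k) = 1.
Bound: deg f ≤ 2.
Solve for f: f(k) = k*(k + 7)/24 (degree 2 ≤ 2).
Certificate R = B(k−1)f/C = k*(k + 5)*(k + 7)/24 gives s_k = k*(-k - 7)/(4*(k + 3)*(k + 4)).
s_(k+1) − s_k = -6/(k**3 + 12*k**2 + 47*k + 60) = t_k.
s_(n+1) = (-n**2 - 9*n - 8)/(4*(n**2 + 9*n + 20)) and s_(2) = -3/20, so S(n) = (-n**2 - 9*n + 10)/(10*(n**2 + 9*n + 20)).

S(n) = (-n**2 - 9*n + 10)/(10*(n**2 + 9*n + 20))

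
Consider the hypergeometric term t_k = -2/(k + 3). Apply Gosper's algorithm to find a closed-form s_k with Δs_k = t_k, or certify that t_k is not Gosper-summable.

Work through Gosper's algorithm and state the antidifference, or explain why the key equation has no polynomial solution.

not Gosper-summable; s_k does not exist

t_(k+1)/t_k = (k + 3)/(k + 4).
Factor: A=k + 3; B=k + 4; C=1.
Set up (k + 3)·f(k+1) − (k + 3)·f(k) − (1) = 0.
deg f ≤ 0 (via 1,1,0).
Put f(k) = c0: A·f(k+1) − B(k−1)·f(k) − C = -1; need -1 = 0 — inconsistent ⇒ no f, not summable.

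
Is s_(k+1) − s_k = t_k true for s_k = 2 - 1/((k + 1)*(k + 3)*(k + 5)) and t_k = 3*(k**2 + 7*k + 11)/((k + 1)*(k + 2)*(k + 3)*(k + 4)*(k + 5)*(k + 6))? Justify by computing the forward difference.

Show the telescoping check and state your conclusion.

Valid — Δs_k = t_k.

s_(k+1) = 2 - 1/((k + 2)*(k + 4)*(k + 6))
s_(k+1) − s_k = 3*(k**2 + 7*k + 11)/(k**6 + 21*k**5 + 175*k**4 + 735*k**3 + 1624*k**2 + 1764*k + 720)
(s_(k+1) − s_k) − t_k = 0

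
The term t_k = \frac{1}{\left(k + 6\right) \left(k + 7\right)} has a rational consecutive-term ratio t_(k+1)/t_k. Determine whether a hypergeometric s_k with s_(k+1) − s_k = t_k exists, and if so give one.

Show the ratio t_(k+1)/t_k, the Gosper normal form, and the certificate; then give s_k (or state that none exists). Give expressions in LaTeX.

s_k = \frac{k}{6 \left(k + 6\right)}

r(k) = (k + 6)/(k + 8) after simplifying.
A = k + 6, B = k + 8, C = 1.
f must satisfy (k + 6)·f(k+1) − (k + 7)·f(k) = 1.
Bound: deg f ≤ 1.
Match coefficients ⇒ f(k) = k/6.
Get s_k = R·t_k = k/(6*(k + 6)) with R(k) = B(k−1)f(k)/C(k) = k*(k + 7)/6.
s_(k+1) − s_k = 1/(k**2 + 13*k + 42) = t_k.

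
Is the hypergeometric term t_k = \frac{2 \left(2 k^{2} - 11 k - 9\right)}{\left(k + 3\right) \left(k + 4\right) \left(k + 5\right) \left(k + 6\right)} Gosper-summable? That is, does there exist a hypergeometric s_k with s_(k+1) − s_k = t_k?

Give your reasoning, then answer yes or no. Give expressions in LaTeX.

Yes. s_k = \frac{k \left(k^{2} - 228 k - 133\right)}{60 \left(k + 3\right) \left(k + 4\right) \left(k + 5\right)}.

The ratio is (k + 3)*(11*k - 2*(k + 1)**2 + 20)/((k + 7)*(-2*k**2 + 11*k + 9)).
Gosper form: A/B · C(k+1)/C(k) with A=k + 3, B=k + 7, C=k**2 - 11*k/2 - 9/2.
Key eq: (k + 3)·f(k+1) = (k + 6)·f(k) + (k**2 - 11*k/2 - 9/2).
Bound: deg f ≤ 3.
Coefficient equations give f(k) = k*(k**2 - 228*k - 133)/240.
Get s_k = R·t_k = k*(k**2 - 228*k - 133)/(60*(k + 3)*(k + 4)*(k + 5)) with R(k) = B(k−1)f(k)/C(k) = k*(k + 6)*(k**2 - 228*k - 133)/(120*(2*k**2 - 11*k - 9)).
Check: Δs_k = 2*(2*k**2 - 11*k - 9)/(k**4 + 18*k**3 + 119*k**2 + 342*k + 360). ✓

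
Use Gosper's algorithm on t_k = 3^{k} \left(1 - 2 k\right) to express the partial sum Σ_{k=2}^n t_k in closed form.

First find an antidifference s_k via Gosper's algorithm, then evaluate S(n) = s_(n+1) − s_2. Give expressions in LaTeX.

The ratio is 3*(2*k + 1)/(2*k - 1).
Normal form (A,B,C) = (3, 1, k - 1/2).
f must satisfy (3)·f(k+1) − (1)·f(k) = k - 1/2.
deg f ≤ 1 (via 0,0,1).
Match coefficients ⇒ f(k) = (k - 2)/2.
So s_k = (B(k−1)f/C)·t_k = ((k - 2)/(2*k - 1))·t_k = 3**k*(2 - k).
Δs = 3**k*(1 - 2*k), as required.
Evaluate: s_(n+1) = 3**(n + 1)*(1 - n); subtract s_(2) = 0 ⇒ S(n) = 3**(n + 1)*(1 - n).

S(n) = 3^{n + 1} \left(1 - n\right)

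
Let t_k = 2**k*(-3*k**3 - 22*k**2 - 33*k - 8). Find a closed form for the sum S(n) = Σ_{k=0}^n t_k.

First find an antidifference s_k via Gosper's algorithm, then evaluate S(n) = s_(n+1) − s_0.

Ratio r(k) = 2*(3*k**3 + 31*k**2 + 86*k + 66)/(3*k**3 + 22*k**2 + 33*k + 8).
Gosper form: A/B · C(k+1)/C(k) with A=2, B=1, C=k**3 + 22*k**2/3 + 11*k + 8/3.
f must satisfy (2)·f(k+1) − (1)·f(k) = k**3 + 22*k**2/3 + 11*k + 8/3.
deg f ≤ 3 (via 0,0,3).
A polynomial solution: f(k) = (3*k**3 + 4*k**2 - k - 4)/3.
So s_k = (B(k−1)f/C)·t_k = ((3*k**3 + 4*k**2 - k - 4)/(3*k**3 + 22*k**2 + 33*k + 8))·t_k = 2**k*(-3*k**3 - 4*k**2 + k + 4).
Check: Δs_k = 2**k*(-3*k**3 - 22*k**2 - 33*k - 8). ✓
Σ_(k=0)^n t_k = s_(n+1) − s_(0) = (2**(n + 1)*(-3*n**3 - 13*n**2 - 16*n - 2)) − (4), i.e. -6*2**n*n**3 - 26*2**n*n**2 - 32*2**n*n - 4*2**n - 4.

S(n) = -6*2**n*n**3 - 26*2**n*n**2 - 32*2**n*n - 4*2**n - 4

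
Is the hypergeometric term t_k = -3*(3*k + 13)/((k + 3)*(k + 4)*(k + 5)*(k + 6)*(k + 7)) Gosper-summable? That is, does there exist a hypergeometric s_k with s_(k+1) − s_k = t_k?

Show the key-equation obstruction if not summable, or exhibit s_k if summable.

Ratio r(k) = (k + 3)*(3*k + 16)/((k + 8)*(3*k + 13)).
Gosper form: A/B · C(k+1)/C(k) with A=k + 3, B=k + 8, C=k + 13/3.
f must satisfy (k + 3)·f(k+1) − (k + 7)·f(k) = k + 13/3.
From deg A=1, deg B=1, deg C=1: d=4.
Coefficient equations give f(k) = k*(k + 4)*(k**2 + 14*k + 63)/270.
So s_k = (B(k−1)f/C)·t_k = (k*(k + 4)*(k + 7)*(k**2 + 14*k + 63)/(90*(3*k + 13)))·t_k = k*(-k**2 - 14*k - 63)/(30*(k**3 + 14*k**2 + 63*k + 90)).
s_(k+1) − s_k = 3*(-3*k - 13)/(k**5 + 25*k**4 + 245*k**3 + 1175*k**2 + 2754*k + 2520) = t_k.

Yes. s_k = k*(-k**2 - 14*k - 63)/(30*(k**3 + 14*k**2 + 63*k + 90)).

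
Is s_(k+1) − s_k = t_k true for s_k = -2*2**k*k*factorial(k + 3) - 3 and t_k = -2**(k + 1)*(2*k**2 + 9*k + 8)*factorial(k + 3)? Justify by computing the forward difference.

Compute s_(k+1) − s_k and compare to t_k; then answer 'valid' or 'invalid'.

valid (s_(k+1) − s_k reduces to t_k)

s_(k+1) = -2*2**(k + 1)*(k + 1)*factorial(k + 4) - 3
s_(k+1) − s_k = -2**(k + 1)*(2*k**2 + 9*k + 8)*factorial(k + 3)
(s_(k+1) − s_k) − t_k = 0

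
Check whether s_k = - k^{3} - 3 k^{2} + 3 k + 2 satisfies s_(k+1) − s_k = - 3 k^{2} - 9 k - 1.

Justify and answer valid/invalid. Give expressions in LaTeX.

Valid: the claim telescopes to t_k.

s_(k+1) = -k**3 - 6*k**2 - 6*k + 1
s_(k+1) − s_k = -3*k**2 - 9*k - 1
(s_(k+1) − s_k) − t_k = 0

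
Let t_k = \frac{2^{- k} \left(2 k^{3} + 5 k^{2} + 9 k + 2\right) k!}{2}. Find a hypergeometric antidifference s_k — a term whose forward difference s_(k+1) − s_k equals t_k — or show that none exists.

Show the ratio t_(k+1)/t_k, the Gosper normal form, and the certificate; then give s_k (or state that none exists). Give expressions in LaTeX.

s_k = 2^{- k} \left(2 k^{2} + 3 k + 3\right) k!

Step 1: r(k) = (2*k**4 + 13*k**3 + 36*k**2 + 43*k + 18)/(2*(2*k**3 + 5*k**2 + 9*k + 2)).
Gosper form: A/B · C(k+1)/C(k) with A=k/2 + 1/2, B=1, C=k**3 + 5*k**2/2 + 9*k/2 + 1.
Need (k/2 + 1/2)·f(k+1) − (1)·f(k) = k**3 + 5*k**2/2 + 9*k/2 + 1.
deg f ≤ 2 (via 1,0,3).
Solving with deg f ≤ 2: f(k) = 2*k**2 + 3*k + 3.
R(k) = B(k−1)·f(k)/C(k) = 2*(2*k**2 + 3*k + 3)/(2*k**3 + 5*k**2 + 9*k + 2); s_k = R·t_k = (2*k**2 + 3*k + 3)*factorial(k)/2**k.
s_(k+1) − s_k = (2*k**3 + 5*k**2 + 9*k + 2)*factorial(k)/(2*2**k) = t_k.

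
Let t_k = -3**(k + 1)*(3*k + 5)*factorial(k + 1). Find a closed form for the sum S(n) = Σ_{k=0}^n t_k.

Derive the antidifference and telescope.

S(n) = -9*3**n*factorial(n + 2) + 3

r(k) = 3*(k + 2)*(3*k + 8)/(3*k + 5) after simplifying.
Factor: A=3*k + 6; B=1; C=k + 5/3.
Need (3*k + 6)·f(k+1) − (1)·f(k) = k + 5/3.
deg f ≤ 0 (via 1,0,1).
Solve for f: f(k) = 1/3 (degree 0 ≤ 0).
R(k) = B(k−1)·f(k)/C(k) = 1/(3*k + 5); s_k = R·t_k = -3**(k + 1)*factorial(k + 1).
Δs = -3**(k + 1)*(3*k + 5)*factorial(k + 1), as required.
Telescope: S(n) = s_(n+1) − s_(0) = -3**(n + 2)*factorial(n + 2) − (-3) = -9*3**n*factorial(n + 2) + 3.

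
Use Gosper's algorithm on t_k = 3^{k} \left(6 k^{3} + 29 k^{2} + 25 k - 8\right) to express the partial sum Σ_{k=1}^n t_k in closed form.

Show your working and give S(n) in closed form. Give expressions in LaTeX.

Compute t_(k+1)/t_k: get 3*(6*k**3 + 47*k**2 + 101*k + 52)/(6*k**3 + 29*k**2 + 25*k - 8).
So A=3 and B=1, with C=k**3 + 29*k**2/6 + 25*k/6 - 4/3.
Key eq: (3)·f(k+1) = (1)·f(k) + (k**3 + 29*k**2/6 + 25*k/6 - 4/3).
From deg A=0, deg B=0, deg C=3: d=3.
Coefficient equations give f(k) = (3*k**3 + k**2 - 4*k - 4)/6.
Then R = B(k−1)f/C = (3*k**3 + k**2 - 4*k - 4)/(6*k**3 + 29*k**2 + 25*k - 8), so s_k = R(k)·t_k = 3**k*(3*k**3 + k**2 - 4*k - 4).
Check: Δs_k = 3**k*(6*k**3 + 29*k**2 + 25*k - 8). ✓
Evaluate: s_(n+1) = 3**(n + 1)*(3*n**3 + 10*n**2 + 7*n - 4); subtract s_(1) = -12 ⇒ S(n) = 9*3**n*n**3 + 30*3**n*n**2 + 21*3**n*n - 12*3**n + 12.

S(n) = 9 \cdot 3^{n} n^{3} + 30 \cdot 3^{n} n^{2} + 21 \cdot 3^{n} n - 12 \cdot 3^{n} + 12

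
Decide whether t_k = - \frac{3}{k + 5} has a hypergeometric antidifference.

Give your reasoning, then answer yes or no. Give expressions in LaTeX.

Ratio r(k) = (k + 5)/(k + 6).
A = k + 5, B = k + 6, C = 1.
Need (k + 5)·f(k+1) − (k + 5)·f(k) = 1.
d = 0 from the (1,1,0) case.
Generic f = c0 gives residual -1; -1 = 0 cannot hold, so t_k is not Gosper-summable.

No — key equation has no polynomial f.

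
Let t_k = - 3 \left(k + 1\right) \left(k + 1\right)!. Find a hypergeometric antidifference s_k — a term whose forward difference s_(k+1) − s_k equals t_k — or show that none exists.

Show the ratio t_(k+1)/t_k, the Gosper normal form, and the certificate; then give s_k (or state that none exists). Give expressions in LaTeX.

s_k = - 3 \left(k + 1\right)!

The ratio is (k + 2)**2/(k + 1).
Factor: A=k + 2; B=1; C=k + 1.
f must satisfy (k + 2)·f(k+1) − (1)·f(k) = k + 1.
From deg A=1, deg B=0, deg C=1: d=0.
Coefficient equations give f(k) = 1.
Then R = B(k−1)f/C = 1/(k + 1), so s_k = R(k)·t_k = -3*factorial(k + 1).
Δs = -3*(k + 1)*factorial(k + 1), as required.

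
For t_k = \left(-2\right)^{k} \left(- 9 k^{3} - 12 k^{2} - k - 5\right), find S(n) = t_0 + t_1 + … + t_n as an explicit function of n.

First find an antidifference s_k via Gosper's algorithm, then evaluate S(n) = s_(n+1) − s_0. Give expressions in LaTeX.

S(n) = - 6 \left(-2\right)^{n} n^{3} - 14 \left(-2\right)^{n} n^{2} - 4 \left(-2\right)^{n} n - 2 \left(-2\right)^{n} - 3

r(k) = 2*(-9*k**3 - 39*k**2 - 52*k - 27)/(9*k**3 + 12*k**2 + k + 5) after simplifying.
Gosper form: A/B · C(k+1)/C(k) with A=-2, B=1, C=k**3 + 4*k**2/3 + k/9 + 5/9.
Need (-2)·f(k+1) − (1)·f(k) = k**3 + 4*k**2/3 + k/9 + 5/9.
Bound: deg f ≤ 3.
Match coefficients ⇒ f(k) = -(3*k**3 - 2*k**2 - 3*k + 3)/9.
R(k) = B(k−1)·f(k)/C(k) = -(3*k**3 - 2*k**2 - 3*k + 3)/(9*k**3 + 12*k**2 + k + 5); s_k = R·t_k = (-2)**k*(3*k**3 - 2*k**2 - 3*k + 3).
s_(k+1) − s_k = (-2)**k*(-9*k**3 - 12*k**2 - k - 5) = t_k.
Evaluate: s_(n+1) = (-2)**(n + 1)*(3*n**3 + 7*n**2 + 2*n + 1); subtract s_(0) = 3 ⇒ S(n) = -6*(-2)**n*n**3 - 14*(-2)**n*n**2 - 4*(-2)**n*n - 2*(-2)**n - 3.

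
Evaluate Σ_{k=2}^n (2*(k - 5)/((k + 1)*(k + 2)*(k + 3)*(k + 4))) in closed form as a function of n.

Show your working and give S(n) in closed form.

The ratio is (k - 4)*(k + 1)/((k - 5)*(k + 5)).
A = k + 1, B = k + 5, C = k - 5.
Set up (k + 1)·f(k+1) − (k + 4)·f(k) − (k - 5) = 0.
deg f ≤ 3 (via 1,1,1).
Solve for f: f(k) = -k*(k**2 + 6*k + 13)/4 (degree 3 ≤ 3).
Get s_k = R·t_k = k*(-k**2 - 6*k - 13)/(2*(k + 1)*(k + 2)*(k + 3)) with R(k) = B(k−1)f(k)/C(k) = -k*(k + 4)*(k**2 + 6*k + 13)/(4*(k - 5)).
Δs = 2*(k - 5)/(k**4 + 10*k**3 + 35*k**2 + 50*k + 24), as required.
Σ_(k=2)^n t_k = s_(n+1) − s_(2) = ((-n**3 - 9*n**2 - 28*n - 20)/(2*(n**3 + 9*n**2 + 26*n + 24))) − (-29/60), i.e. (-n**3 - 9*n**2 - 86*n + 96)/(60*(n**3 + 9*n**2 + 26*n + 24)).

S(n) = (-n**3 - 9*n**2 - 86*n + 96)/(60*(n**3 + 9*n**2 + 26*n + 24))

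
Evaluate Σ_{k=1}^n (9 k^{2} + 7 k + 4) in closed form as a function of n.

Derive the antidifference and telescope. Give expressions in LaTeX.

S(n) = n \left(3 n^{2} + 8 n + 9\right)

Ratio r(k) = (9*k**2 + 25*k + 20)/(9*k**2 + 7*k + 4).
Gosper form: A/B · C(k+1)/C(k) with A=1, B=1, C=k**2 + 7*k/9 + 4/9.
Key eq: (1)·f(k+1) = (1)·f(k) + (k**2 + 7*k/9 + 4/9).
Degrees (0,0,2) ⇒ d ≤ 3.
Coefficient equations give f(k) = k*(3*k**2 - k + 2)/9.
So s_k = (B(k−1)f/C)·t_k = (k*(3*k**2 - k + 2)/(9*k**2 + 7*k + 4))·t_k = k*(3*k**2 - k + 2).
s_(k+1) − s_k = 9*k**2 + 7*k + 4 = t_k.
Σ_(k=1)^n t_k = s_(n+1) − s_(1) = (3*n**3 + 8*n**2 + 9*n + 4) − (4), i.e. n*(3*n**2 + 8*n + 9).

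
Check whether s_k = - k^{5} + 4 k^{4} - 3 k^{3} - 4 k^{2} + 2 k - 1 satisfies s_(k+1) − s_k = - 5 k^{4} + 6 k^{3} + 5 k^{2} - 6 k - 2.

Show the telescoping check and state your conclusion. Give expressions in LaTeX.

valid (s_(k+1) − s_k reduces to t_k)

s_(k+1) = -k**5 - k**4 + 3*k**3 + k**2 - 4*k - 3
s_(k+1) − s_k = -5*k**4 + 6*k**3 + 5*k**2 - 6*k - 2
(s_(k+1) − s_k) − t_k = 0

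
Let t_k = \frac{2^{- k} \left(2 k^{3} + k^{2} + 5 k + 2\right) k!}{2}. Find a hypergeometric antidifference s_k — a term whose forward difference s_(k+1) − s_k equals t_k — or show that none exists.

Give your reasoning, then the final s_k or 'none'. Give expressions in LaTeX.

s_k = 2^{- k} \left(k - 1\right) \left(2 k + 1\right) k!

r(k) = (k + 1)*(5*k + 2*(k + 1)**3 + (k + 1)**2 + 7)/(2*(2*k**3 + k**2 + 5*k + 2)) after simplifying.
Factor: A=k/2 + 1/2; B=1; C=k**3 + k**2/2 + 5*k/2 + 1.
Set up (k/2 + 1/2)·f(k+1) − (1)·f(k) − (k**3 + k**2/2 + 5*k/2 + 1) = 0.
deg f ≤ 2 (via 1,0,3).
A polynomial solution: f(k) = (k - 1)*(2*k + 1).
So s_k = (B(k−1)f/C)·t_k = (2*(k - 1)*(2*k + 1)/(2*k**3 + k**2 + 5*k + 2))·t_k = (k - 1)*(2*k + 1)*factorial(k)/2**k.
Check: Δs_k = (2*k**3 + k**2 + 5*k + 2)*factorial(k)/(2*2**k). ✓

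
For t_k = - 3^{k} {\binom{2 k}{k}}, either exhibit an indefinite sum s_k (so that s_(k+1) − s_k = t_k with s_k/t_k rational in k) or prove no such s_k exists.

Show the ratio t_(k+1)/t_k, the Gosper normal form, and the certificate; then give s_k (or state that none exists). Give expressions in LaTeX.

The ratio is 6*(2*k + 1)/(k + 1).
Normal form (A,B,C) = (12*k + 6, k + 1, 1).
f must satisfy (12*k + 6)·f(k+1) − (k)·f(k) = 1.
deg f ≤ -1 (via 1,1,0).
Bound -1 < 0, so the key equation has no polynomial solution.

none — t_k is not Gosper-summable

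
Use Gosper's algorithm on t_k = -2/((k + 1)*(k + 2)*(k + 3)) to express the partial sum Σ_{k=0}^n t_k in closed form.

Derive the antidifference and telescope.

Ratio r(k) = (k + 1)/(k + 4).
Factor: A=k + 1; B=k + 4; C=1.
Key eq: (k + 1)·f(k+1) = (k + 3)·f(k) + (1).
Bound: deg f ≤ 2.
A polynomial solution: f(k) = k*(k + 3)/4.
So s_k = (B(k−1)f/C)·t_k = (k*(k + 3)**2/4)·t_k = k*(-k - 3)/(2*(k + 1)*(k + 2)).
s_(k+1) − s_k = -2/(k**3 + 6*k**2 + 11*k + 6) = t_k.
s_(n+1) = (-n**2 - 5*n - 4)/(2*(n**2 + 5*n + 6)) and s_(0) = 0, so S(n) = (-n**2 - 5*n - 4)/(2*(n**2 + 5*n + 6)).

S(n) = (-n**2 - 5*n - 4)/(2*(n**2 + 5*n + 6))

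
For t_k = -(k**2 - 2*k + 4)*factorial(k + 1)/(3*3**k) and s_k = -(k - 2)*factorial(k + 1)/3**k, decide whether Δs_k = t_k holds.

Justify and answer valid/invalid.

Valid — Δs_k = t_k.

s_(k+1) = -(k - 1)*factorial(k + 2)/(3*3**k)
s_(k+1) − s_k = -(k**2 - 2*k + 4)*factorial(k + 1)/(3*3**k)
(s_(k+1) − s_k) − t_k = 0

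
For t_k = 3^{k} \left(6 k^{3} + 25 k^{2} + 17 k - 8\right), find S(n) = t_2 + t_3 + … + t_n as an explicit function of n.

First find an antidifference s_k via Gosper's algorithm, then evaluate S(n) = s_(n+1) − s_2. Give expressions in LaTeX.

S(n) = 9 \cdot 3^{n} n^{3} + 24 \cdot 3^{n} n^{2} + 15 \cdot 3^{n} n - 12 \cdot 3^{n} - 108

Ratio r(k) = 3*(6*k**3 + 43*k**2 + 85*k + 40)/(6*k**3 + 25*k**2 + 17*k - 8).
Normal form (A,B,C) = (3, 1, k**3 + 25*k**2/6 + 17*k/6 - 4/3).
Set up (3)·f(k+1) − (1)·f(k) − (k**3 + 25*k**2/6 + 17*k/6 - 4/3) = 0.
From deg A=0, deg B=0, deg C=3: d=3.
A polynomial solution: f(k) = (3*k**3 - k**2 - 2*k - 4)/6.
Certificate R = B(k−1)f/C = (3*k**3 - k**2 - 2*k - 4)/(6*k**3 + 25*k**2 + 17*k - 8) gives s_k = 3**k*(3*k**3 - k**2 - 2*k - 4).
Δs = 3**k*(6*k**3 + 25*k**2 + 17*k - 8), as required.
s_(n+1) = 3**(n + 1)*(3*n**3 + 8*n**2 + 5*n - 4) and s_(2) = 108, so S(n) = 9*3**n*n**3 + 24*3**n*n**2 + 15*3**n*n - 12*3**n - 108.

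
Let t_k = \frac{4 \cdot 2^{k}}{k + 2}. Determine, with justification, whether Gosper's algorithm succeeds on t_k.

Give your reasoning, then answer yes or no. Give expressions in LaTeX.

Compute t_(k+1)/t_k: get 2*(k + 2)/(k + 3).
Take A(k)=2*k + 4, B(k)=k + 3, C(k)=1.
Solve (2*k + 4)·f(k+1) − (k + 2)·f(k) = 1.
Degrees (1,1,0) ⇒ d ≤ -1.
deg f ≤ -1 is impossible — no certificate.

No — t_k has no hypergeometric antidifference.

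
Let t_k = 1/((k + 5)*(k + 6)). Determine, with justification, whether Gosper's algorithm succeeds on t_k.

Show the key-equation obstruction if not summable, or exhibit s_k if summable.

Compute t_(k+1)/t_k: get (k + 5)/(k + 7).
Gosper form: A/B · C(k+1)/C(k) with A=k + 5, B=k + 7, C=1.
Solve (k + 5)·f(k+1) − (k + 6)·f(k) = 1.
Degrees (1,1,0) ⇒ d ≤ 1.
Solving with deg f ≤ 1: f(k) = k/5.
Then R = B(k−1)f/C = k*(k + 6)/5, so s_k = R(k)·t_k = k/(5*(k + 5)).
Check: Δs_k = 1/(k**2 + 11*k + 30). ✓

Yes. s_k = k/(5*(k + 5)).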